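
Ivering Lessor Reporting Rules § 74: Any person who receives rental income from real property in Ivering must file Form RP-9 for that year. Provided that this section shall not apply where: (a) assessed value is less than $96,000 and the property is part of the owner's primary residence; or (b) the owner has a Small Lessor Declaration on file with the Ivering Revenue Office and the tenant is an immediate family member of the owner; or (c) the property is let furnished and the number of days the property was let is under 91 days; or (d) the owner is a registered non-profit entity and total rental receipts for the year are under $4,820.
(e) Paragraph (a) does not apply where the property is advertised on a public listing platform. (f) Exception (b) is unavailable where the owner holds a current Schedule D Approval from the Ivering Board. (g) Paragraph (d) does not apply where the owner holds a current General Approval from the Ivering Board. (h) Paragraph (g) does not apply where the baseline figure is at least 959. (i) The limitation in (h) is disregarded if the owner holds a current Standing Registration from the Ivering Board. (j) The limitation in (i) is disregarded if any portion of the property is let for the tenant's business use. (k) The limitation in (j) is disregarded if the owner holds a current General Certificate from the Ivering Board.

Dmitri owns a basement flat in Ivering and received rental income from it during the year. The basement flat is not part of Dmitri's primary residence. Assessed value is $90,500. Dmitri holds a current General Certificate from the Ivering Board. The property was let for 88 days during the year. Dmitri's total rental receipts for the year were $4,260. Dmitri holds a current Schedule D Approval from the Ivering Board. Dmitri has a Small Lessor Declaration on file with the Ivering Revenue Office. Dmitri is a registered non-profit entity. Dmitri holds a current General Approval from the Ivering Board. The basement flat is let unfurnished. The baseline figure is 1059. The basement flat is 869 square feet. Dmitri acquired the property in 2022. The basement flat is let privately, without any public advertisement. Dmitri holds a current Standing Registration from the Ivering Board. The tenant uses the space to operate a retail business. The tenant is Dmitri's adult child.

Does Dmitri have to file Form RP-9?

Yes — Dmitri must file Form RP-9.

Exception (a) requires that the property is part of the owner's primary residence; but the basement flat is not part of the primary residence, so (a) is unavailable.
All of (b)'s requirements are met (a Small Lessor Declaration is on file; the tenant is an immediate family member). Turning to paragraph (f): (f) is engaged — a current Schedule D Approval is held. (b) is therefore removed.
Exception (c) does not apply: the property is let unfurnished.
Exception (d): Dmitri is a registered non-profit; total rental receipts for the year are $4,260, under the $4,820 limit — every condition holds. But applying paragraphs (g)–(k): (g) operates — a current General Approval is held. (h) is triggered (the baseline figure is 1,059, meeting the 959 threshold), but is displaced by (i): (i) operates against (h): a current Standing Registration is held. (j) is engaged (the space is let for business use), but is set aside by (k): (k) operates — a current General Certificate is held. (d) is therefore removed.
None of the exceptions is available; § 74 applies in full.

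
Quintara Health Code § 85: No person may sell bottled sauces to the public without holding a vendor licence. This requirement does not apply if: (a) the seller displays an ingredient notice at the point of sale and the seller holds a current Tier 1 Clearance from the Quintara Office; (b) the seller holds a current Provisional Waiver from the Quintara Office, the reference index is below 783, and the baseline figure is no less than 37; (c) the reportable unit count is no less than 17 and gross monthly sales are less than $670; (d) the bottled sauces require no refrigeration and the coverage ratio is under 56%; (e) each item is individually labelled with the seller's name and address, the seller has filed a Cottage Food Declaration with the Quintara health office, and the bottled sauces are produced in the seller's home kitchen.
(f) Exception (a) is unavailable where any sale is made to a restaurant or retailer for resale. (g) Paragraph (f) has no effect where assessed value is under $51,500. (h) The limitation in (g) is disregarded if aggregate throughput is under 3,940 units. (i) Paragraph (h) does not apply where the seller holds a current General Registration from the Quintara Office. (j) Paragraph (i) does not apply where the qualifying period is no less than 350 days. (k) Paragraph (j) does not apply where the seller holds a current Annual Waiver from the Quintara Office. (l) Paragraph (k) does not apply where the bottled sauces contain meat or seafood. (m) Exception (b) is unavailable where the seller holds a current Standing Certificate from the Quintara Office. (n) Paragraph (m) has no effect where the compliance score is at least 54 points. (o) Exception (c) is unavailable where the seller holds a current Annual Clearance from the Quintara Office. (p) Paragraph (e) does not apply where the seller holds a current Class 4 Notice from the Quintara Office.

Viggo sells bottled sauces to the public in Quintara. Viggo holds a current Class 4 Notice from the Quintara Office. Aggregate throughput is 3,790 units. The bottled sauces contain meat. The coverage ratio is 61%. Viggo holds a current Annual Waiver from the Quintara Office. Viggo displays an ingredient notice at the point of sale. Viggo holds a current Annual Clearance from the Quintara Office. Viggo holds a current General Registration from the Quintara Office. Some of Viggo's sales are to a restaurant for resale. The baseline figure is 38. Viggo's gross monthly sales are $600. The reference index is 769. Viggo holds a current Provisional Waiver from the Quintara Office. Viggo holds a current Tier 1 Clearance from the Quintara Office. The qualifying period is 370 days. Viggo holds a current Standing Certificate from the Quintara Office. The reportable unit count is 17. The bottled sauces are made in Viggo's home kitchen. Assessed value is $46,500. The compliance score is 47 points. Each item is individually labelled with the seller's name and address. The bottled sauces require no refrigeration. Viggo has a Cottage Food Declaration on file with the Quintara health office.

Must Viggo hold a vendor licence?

Yes — Viggo must hold a vendor licence.

Exception (a): an ingredient notice is displayed; a current Tier 1 Clearance is held — every condition holds. However, paragraphs (f)–(l) must be considered: (f) operates against (a): some sales are to a restaurant for resale. (g) would limit (f) — assessed value is $46,500, under the $51,500 limit — but (h) sets (g) aside: (h) operates against (g): aggregate throughput is 3,790 units, under the 3,940 units limit. (i) applies (a current General Registration is held), but is displaced by (j): (j) applies — the qualifying period is 370 days, meeting the 350 days threshold. (k) would limit (j) — a current Annual Waiver is held — but (l) sets (k) aside: (l) is engaged — the bottled sauces contain meat. Exception (a) does not apply.
Exception (b): a current Provisional Waiver is held; the reference index is 769, below the 783 limit; the baseline figure is 38, meeting the 37 threshold — every condition holds. But: (m) is engaged — a current Standing Certificate is held. (n) is inapplicable (the compliance score is 47 points, short of 54 points), so (m) stands. Exception (b) does not apply.
Exception (c) is satisfied on its face — the reportable unit count is 17, meeting the 17 threshold; gross monthly sales are $600, less than the $670 limit. Turning to paragraph (o): (o) is engaged — a current Annual Clearance is held. Exception (c) does not apply.
Exception (d) fails — the coverage ratio is 61%, not under 56%.
All of (e)'s requirements are met (items are individually labelled; a Cottage Food Declaration is on file; the bottled sauces are home-kitchen produced). But: (p) operates — a current Class 4 Notice is held. Exception (e) does not apply.
None of the exceptions is available; § 85 applies in full.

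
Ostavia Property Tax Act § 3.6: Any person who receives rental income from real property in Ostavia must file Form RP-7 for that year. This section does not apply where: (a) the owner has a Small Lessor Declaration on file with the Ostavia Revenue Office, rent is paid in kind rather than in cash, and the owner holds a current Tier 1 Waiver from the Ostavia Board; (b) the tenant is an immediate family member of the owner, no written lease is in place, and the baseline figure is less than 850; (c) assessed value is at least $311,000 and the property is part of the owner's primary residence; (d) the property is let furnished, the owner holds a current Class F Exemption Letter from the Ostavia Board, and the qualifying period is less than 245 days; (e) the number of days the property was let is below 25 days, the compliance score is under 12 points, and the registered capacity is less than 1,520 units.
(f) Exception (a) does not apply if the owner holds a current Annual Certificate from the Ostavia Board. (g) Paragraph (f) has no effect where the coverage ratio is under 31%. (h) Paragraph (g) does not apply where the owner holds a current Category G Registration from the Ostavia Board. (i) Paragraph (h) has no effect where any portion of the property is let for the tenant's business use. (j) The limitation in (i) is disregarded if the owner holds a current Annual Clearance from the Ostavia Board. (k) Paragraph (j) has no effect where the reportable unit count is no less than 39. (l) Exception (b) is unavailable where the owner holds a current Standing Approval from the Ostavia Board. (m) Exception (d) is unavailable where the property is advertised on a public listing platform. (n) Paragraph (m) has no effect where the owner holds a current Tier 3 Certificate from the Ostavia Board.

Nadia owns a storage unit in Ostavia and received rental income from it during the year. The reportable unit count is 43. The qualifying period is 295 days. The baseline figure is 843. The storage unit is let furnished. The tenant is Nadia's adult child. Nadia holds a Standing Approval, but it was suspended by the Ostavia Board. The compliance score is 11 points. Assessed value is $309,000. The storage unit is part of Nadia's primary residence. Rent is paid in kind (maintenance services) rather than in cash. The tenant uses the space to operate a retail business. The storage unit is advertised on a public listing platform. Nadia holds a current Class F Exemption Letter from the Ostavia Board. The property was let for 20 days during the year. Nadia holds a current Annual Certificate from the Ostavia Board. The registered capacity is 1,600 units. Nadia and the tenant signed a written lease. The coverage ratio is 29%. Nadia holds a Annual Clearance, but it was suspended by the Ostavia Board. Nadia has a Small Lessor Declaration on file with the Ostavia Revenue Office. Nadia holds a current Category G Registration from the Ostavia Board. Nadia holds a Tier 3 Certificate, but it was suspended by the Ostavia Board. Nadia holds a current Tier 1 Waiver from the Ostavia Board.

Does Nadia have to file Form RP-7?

Exception (a) is satisfied on its face — a Small Lessor Declaration is on file; rent is paid in kind; a current Tier 1 Waiver is held. As to paragraphs (f)–(k): (f) would limit (a) — a current Annual Certificate is held — but (g) sets (f) aside: (g) applies — the coverage ratio is 29%, under the 31% limit. (h) applies (a current Category G Registration is held), but is set aside by (i): (i) operates — the space is let for business use. (j), which would lift (i), is not triggered — there is no Annual Clearance in force. (a) remains available.
Exception (b) fails — a written lease is in place.
Exception (c) fails — assessed value is $309,000, short of $311,000.
Exception (d) does not apply: the qualifying period is 295 days, not less than 245 days.
Exception (e) fails — the registered capacity is 1,600 units, not less than 1,520 units.

No — exception (a) applies; Nadia is not required to file Form RP-7.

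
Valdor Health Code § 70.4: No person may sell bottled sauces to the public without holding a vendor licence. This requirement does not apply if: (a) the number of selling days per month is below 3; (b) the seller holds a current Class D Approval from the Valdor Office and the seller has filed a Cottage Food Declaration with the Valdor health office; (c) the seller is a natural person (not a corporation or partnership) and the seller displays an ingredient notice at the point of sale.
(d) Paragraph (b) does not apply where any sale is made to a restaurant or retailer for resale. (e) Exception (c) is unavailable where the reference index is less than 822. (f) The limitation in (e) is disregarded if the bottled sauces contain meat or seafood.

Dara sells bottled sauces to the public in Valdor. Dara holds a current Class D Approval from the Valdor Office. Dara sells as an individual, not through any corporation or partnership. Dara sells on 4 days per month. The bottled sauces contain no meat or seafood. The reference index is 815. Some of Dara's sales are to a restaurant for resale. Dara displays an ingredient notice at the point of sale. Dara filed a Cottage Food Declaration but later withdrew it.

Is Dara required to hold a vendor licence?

Yes — Dara must hold a vendor licence.

Exception (a) does not apply: the number of selling days per month is 4, not below 3.
Exception (b) does not apply: the Cottage Food Declaration was withdrawn.
Exception (c): the seller is a natural person; an ingredient notice is displayed — every condition holds. Turning to paragraphs (e)–(f): (e) operates against (c): the reference index is 815, less than the 822 limit. (f) is not engaged (the bottled sauces contain no meat or seafood), so (e) stands. (c) is therefore removed.
None of the exceptions is available; § 70.4 applies in full.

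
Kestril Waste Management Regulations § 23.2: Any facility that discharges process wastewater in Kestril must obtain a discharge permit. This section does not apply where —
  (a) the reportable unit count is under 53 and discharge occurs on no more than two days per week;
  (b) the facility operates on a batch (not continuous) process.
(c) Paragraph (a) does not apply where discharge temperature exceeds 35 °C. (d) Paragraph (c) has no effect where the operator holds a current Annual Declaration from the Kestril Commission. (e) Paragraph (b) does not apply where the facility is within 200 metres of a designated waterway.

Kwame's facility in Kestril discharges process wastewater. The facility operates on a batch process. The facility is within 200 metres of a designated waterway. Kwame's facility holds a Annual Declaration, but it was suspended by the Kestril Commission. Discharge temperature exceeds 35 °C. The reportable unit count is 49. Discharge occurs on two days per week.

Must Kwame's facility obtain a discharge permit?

Yes — Kwame's facility must obtain a discharge permit.

Exception (a): the reportable unit count is 49, under the 53 limit; discharge occurs on no more than two days per week — every condition holds. Turning to paragraphs (c)–(d): (c) is triggered — discharge temperature exceeds 35 °C. (d) is inapplicable (there is no Annual Declaration in force), so (c) stands. Exception (a) does not apply.
All of (b)'s requirements are met (the facility operates on a batch process). But: (e) operates — the facility is within 200 m of a designated waterway. Exception (b) does not apply.
Every exception is unavailable, so the rule governs.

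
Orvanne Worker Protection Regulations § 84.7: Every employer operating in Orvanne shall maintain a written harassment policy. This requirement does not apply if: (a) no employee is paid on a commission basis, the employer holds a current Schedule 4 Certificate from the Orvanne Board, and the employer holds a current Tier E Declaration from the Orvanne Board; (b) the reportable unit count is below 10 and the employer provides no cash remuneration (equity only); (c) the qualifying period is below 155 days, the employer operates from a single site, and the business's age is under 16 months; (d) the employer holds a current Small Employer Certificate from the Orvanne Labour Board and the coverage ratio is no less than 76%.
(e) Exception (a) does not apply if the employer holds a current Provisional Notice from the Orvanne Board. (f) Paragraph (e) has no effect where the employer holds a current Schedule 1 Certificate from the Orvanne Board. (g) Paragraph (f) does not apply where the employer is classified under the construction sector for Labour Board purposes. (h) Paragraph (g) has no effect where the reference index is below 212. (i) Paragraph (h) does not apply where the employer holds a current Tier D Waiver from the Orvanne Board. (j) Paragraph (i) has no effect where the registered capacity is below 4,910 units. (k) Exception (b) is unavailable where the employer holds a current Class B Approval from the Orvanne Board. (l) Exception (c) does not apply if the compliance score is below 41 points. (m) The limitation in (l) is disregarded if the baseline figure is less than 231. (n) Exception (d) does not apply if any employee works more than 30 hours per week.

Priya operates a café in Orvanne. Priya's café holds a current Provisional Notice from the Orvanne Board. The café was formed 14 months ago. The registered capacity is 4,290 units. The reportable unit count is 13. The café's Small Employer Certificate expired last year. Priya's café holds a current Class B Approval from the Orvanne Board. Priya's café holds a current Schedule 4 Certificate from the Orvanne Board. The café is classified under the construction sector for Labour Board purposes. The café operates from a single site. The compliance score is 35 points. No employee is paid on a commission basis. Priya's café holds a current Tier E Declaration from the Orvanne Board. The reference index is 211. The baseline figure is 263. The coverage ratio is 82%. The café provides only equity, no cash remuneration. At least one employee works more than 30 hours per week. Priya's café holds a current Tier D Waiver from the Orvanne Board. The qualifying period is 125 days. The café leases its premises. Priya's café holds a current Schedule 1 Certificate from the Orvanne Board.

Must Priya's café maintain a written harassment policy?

No — exception (a) applies; Priya's café is not required to maintain a written harassment policy.

All of (a)'s requirements are met (no employee is paid on commission; a current Schedule 4 Certificate is held; a current Tier E Declaration is held). Applying paragraphs (e)–(j): (e) applies (a current Provisional Notice is held), but yields to (f): (f) applies — a current Schedule 1 Certificate is held. (g) applies (the café is classified under the construction sector), but is displaced by (h): (h) operates against (g): the reference index is 211, below the 212 limit. (i) is engaged (a current Tier D Waiver is held), but is overridden by (j): (j) operates against (i): the registered capacity is 4,290 units, below the 4,910 units limit. Exception (a) stands.
Exception (b) requires that the reportable unit count is below 10; but the reportable unit count is 13, not below 10, so (b) is unavailable.
Exception (c)'s conditions are all satisfied: the qualifying period is 125 days, below the 155 days limit; the employer operates from a single site; the business's age is 14 months, under the 16 months limit. But applying paragraphs (l)–(m): (l) operates against (c): the compliance score is 35 points, below the 41 points limit. (m) is not engaged (the baseline figure is 263, not less than 231), so (l) stands. Exception (c) does not apply.
Exception (d) fails — the Small Employer Certificate has expired.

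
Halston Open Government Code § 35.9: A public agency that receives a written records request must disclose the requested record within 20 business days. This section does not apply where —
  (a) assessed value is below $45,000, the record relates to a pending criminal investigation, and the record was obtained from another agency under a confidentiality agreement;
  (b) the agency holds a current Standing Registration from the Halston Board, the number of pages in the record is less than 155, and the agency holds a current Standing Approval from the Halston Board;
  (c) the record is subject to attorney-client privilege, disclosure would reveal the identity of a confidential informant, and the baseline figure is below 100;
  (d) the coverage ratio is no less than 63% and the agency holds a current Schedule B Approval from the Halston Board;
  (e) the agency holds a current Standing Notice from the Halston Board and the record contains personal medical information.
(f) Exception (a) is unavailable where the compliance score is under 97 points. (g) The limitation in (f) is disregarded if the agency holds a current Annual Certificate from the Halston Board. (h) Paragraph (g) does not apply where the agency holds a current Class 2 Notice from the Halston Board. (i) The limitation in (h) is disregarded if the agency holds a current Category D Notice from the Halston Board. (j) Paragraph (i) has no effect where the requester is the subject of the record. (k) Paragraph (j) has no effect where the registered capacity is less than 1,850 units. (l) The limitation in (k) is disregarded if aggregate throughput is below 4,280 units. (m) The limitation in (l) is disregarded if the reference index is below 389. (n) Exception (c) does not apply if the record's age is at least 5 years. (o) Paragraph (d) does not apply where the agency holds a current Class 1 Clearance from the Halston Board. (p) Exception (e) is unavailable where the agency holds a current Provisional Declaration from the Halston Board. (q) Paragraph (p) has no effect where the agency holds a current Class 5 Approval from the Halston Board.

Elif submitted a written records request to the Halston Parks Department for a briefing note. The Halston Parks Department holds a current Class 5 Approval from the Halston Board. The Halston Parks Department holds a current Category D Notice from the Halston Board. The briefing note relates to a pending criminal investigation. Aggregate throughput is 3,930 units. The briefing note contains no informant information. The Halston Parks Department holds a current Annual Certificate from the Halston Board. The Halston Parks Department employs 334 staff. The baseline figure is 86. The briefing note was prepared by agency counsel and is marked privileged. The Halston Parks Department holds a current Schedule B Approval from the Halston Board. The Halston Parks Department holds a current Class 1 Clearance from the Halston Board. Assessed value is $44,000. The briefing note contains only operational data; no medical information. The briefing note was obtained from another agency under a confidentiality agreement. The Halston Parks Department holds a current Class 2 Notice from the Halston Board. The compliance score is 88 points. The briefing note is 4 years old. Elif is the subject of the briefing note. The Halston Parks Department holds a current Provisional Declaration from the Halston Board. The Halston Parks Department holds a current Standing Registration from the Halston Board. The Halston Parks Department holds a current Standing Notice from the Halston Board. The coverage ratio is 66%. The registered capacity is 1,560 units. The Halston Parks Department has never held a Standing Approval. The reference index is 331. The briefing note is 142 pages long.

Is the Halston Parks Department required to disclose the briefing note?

Exception (a): assessed value is $44,000, below the $45,000 limit; the briefing note relates to a pending investigation; the briefing note was obtained under a confidentiality agreement — every condition holds. Considering the limiting provisions: (f) would limit (a) — the compliance score is 88 points, under the 97 points limit — but (g) sets (f) aside: (g) is triggered — a current Annual Certificate is held. (h) applies (a current Class 2 Notice is held), but is itself disapplied by (i): (i) applies — a current Category D Notice is held. (j) would limit (i) — Elif is the subject of the briefing note — but (k) sets (j) aside: (k) is engaged — the registered capacity is 1,560 units, less than the 1,850 units limit. (l) would limit (k) — aggregate throughput is 3,930 units, below the 4,280 units limit — but (m) sets (l) aside: (m) is engaged — the reference index is 331, below the 389 limit. Exception (a) stands.
Exception (b) requires that the agency holds a current Standing Approval from the Halston Board; but no current Standing Approval is held, so (b) is unavailable.
Exception (c) does not apply: the briefing note contains no informant information.
Exception (d): the coverage ratio is 66%, meeting the 63% threshold; a current Schedule B Approval is held — every condition holds. However, paragraph (o) must be considered: (o) operates against (d): a current Class 1 Clearance is held. (d) is therefore removed.
Exception (e) fails — the briefing note contains only operational data.

No — exception (a) applies; the Halston Parks Department is not required to disclose the briefing note.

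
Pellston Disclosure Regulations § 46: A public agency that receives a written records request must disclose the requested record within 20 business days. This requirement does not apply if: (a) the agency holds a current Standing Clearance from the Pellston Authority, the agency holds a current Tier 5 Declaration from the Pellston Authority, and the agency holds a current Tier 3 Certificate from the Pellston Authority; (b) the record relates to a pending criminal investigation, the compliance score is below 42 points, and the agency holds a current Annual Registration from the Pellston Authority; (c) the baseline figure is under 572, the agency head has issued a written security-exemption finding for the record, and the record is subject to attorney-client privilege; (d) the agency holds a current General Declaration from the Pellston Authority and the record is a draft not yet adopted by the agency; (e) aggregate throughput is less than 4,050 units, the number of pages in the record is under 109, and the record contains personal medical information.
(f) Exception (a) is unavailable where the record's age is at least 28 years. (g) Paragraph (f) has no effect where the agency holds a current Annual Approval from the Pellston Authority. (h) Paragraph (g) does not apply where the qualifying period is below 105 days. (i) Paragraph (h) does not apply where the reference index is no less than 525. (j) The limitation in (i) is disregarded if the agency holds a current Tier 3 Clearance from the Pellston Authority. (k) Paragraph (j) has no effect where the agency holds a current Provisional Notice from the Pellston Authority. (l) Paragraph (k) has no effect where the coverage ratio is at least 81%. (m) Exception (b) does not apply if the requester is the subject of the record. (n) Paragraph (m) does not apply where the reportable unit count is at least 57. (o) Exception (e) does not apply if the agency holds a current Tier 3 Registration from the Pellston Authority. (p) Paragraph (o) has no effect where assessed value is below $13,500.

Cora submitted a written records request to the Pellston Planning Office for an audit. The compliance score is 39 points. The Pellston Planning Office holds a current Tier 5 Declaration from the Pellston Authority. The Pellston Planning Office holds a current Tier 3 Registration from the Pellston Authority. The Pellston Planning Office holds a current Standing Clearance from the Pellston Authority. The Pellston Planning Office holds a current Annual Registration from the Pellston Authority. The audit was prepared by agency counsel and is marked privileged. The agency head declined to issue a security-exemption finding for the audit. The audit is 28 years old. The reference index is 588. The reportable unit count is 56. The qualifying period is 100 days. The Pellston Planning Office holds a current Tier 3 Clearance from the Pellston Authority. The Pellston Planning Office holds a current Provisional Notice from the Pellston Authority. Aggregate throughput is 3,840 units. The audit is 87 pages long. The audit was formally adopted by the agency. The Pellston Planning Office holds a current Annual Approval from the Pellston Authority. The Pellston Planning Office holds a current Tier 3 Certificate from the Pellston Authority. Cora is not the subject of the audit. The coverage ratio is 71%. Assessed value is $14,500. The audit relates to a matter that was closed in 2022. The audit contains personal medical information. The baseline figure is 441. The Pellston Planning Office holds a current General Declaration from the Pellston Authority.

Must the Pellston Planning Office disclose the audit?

No — exception (a) applies; the Pellston Planning Office is not required to disclose the audit.

Exception (a)'s conditions are all satisfied: a current Standing Clearance is held; a current Tier 5 Declaration is held; a current Tier 3 Certificate is held. Under paragraphs (f)–(l): (f) would limit (a) — the record's age is 28 years, meeting the 28 years threshold — but (g) sets (f) aside: (g) applies — a current Annual Approval is held. (h) operates (the qualifying period is 100 days, below the 105 days limit), but is overridden by (i): (i) applies — the reference index is 588, meeting the 525 threshold. (j) would limit (i) — a current Tier 3 Clearance is held — but (k) sets (j) aside: (k) applies — a current Provisional Notice is held. (l), which would lift (k), does not operate here — the coverage ratio is 71%, short of 81%. Exception (a) stands.
Exception (b) requires that the record relates to a pending criminal investigation; but the audit relates to a closed matter, so (b) is unavailable.
Exception (c) requires that the agency head has issued a written security-exemption finding for the record; but the agency head declined to issue a security-exemption finding, so (c) is unavailable.
Exception (d) fails — the audit has been formally adopted.
All of (e)'s requirements are met (aggregate throughput is 3,840 units, less than the 4,050 units limit; the number of pages in the record is 87, under the 109 limit; the audit contains personal medical information). However, paragraphs (o)–(p) must be considered: (o) is engaged — a current Tier 3 Registration is held. (p) is not engaged (assessed value is $14,500, not below $13,500), so (o) stands. (e) is therefore removed.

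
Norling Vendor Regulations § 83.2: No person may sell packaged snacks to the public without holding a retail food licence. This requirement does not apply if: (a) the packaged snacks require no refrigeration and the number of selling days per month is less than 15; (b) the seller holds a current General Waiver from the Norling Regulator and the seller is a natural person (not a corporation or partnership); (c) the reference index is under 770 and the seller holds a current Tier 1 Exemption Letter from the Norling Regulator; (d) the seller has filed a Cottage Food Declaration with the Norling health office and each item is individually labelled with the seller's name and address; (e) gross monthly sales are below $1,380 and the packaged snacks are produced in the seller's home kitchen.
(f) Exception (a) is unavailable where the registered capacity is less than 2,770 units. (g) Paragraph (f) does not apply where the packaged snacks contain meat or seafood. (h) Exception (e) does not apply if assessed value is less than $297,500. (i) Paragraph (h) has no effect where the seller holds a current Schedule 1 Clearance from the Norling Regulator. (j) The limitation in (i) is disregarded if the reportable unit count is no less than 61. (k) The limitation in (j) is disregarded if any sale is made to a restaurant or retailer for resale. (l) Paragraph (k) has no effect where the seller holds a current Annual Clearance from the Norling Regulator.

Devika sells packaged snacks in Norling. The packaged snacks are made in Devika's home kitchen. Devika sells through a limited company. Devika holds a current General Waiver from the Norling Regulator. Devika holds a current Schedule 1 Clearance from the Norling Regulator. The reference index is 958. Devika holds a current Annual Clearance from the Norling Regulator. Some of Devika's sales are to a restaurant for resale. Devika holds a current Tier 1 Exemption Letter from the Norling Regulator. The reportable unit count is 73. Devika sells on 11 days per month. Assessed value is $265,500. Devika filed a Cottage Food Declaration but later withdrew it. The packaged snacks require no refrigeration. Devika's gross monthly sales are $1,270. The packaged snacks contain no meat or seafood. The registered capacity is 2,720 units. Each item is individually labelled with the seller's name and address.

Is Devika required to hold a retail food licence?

Exception (a): the packaged snacks are shelf-stable; the number of selling days per month is 11, less than the 15 limit — every condition holds. However, paragraphs (f)–(g) must be considered: (f) is engaged — the registered capacity is 2,720 units, less than the 2,770 units limit. (g), which would lift (f), is not engaged — the packaged snacks contain no meat or seafood. So (a) is unavailable.
Exception (b) requires that the seller is a natural person (not a corporation or partnership); but the seller operates through a limited company, so (b) is unavailable.
Exception (c) requires that the reference index is under 770; but the reference index is 958, not under 770, so (c) is unavailable.
Exception (d) does not apply: the Cottage Food Declaration was withdrawn.
Exception (e)'s conditions are all satisfied: gross monthly sales are $1,270, below the $1,380 limit; the packaged snacks are home-kitchen produced. Turning to paragraphs (h)–(l): (h) operates against (e): assessed value is $265,500, less than the $297,500 limit. (i) operates (a current Schedule 1 Clearance is held), but yields to (j): (j) operates — the reportable unit count is 73, meeting the 61 threshold. (k) is triggered (some sales are to a restaurant for resale), but is overridden by (l): (l) operates against (k): a current Annual Clearance is held. (e) is therefore removed.
No exception displaces § 83.2.

Yes — Devika must hold a retail food licence.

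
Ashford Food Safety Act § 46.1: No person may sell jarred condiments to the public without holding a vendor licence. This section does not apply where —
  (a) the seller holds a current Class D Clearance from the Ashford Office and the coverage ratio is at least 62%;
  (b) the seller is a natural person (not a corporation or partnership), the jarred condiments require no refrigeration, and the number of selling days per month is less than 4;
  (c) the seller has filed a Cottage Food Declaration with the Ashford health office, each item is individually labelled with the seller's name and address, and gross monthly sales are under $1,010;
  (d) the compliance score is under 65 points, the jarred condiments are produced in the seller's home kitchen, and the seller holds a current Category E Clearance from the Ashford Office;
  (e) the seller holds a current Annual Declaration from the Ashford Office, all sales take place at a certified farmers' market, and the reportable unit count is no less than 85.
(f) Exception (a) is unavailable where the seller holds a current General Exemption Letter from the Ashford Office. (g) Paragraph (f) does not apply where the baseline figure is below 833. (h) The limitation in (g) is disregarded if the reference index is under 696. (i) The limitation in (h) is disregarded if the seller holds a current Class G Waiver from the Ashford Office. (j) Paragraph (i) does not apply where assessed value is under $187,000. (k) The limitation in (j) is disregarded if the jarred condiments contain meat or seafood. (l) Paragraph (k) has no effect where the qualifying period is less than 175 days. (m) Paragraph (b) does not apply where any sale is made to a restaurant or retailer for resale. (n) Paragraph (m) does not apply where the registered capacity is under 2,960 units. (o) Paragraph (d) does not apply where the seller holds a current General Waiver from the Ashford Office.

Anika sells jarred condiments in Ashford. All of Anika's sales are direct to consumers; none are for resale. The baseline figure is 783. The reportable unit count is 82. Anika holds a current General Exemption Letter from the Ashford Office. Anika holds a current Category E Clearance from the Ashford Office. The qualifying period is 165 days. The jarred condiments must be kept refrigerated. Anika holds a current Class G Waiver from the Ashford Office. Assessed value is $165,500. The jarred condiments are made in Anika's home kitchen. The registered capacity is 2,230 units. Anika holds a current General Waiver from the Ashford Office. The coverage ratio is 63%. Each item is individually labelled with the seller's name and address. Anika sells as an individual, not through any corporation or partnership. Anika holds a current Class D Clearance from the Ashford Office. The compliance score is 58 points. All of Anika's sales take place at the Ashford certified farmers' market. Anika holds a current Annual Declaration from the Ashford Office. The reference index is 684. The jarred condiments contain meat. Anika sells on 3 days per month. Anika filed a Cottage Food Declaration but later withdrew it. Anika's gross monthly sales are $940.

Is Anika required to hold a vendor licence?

Exception (a): a current Class D Clearance is held; the coverage ratio is 63%, meeting the 62% threshold — every condition holds. However, paragraphs (f)–(l) must be considered: (f) operates against (a): a current General Exemption Letter is held. (g) applies (the baseline figure is 783, below the 833 limit), but is set aside by (h): (h) applies — the reference index is 684, under the 696 limit. (i) applies (a current Class G Waiver is held), but is overridden by (j): (j) operates against (i): assessed value is $165,500, under the $187,000 limit. (k) would limit (j) — the jarred condiments contain meat — but (l) sets (k) aside: (l) is engaged — the qualifying period is 165 days, less than the 175 days limit. (a) is therefore removed.
Exception (b) requires that the jarred condiments require no refrigeration; but the jarred condiments require refrigeration, so (b) is unavailable.
Exception (c) fails — the Cottage Food Declaration was withdrawn.
Exception (d): the compliance score is 58 points, under the 65 points limit; the jarred condiments are home-kitchen produced; a current Category E Clearance is held — every condition holds. But applying paragraph (o): (o) operates — a current General Waiver is held. (d) is therefore removed.
Exception (e) does not apply: the reportable unit count is 82, short of 85.
None of the exceptions is available; § 46.1 applies in full.

Yes — Anika must hold a vendor licence.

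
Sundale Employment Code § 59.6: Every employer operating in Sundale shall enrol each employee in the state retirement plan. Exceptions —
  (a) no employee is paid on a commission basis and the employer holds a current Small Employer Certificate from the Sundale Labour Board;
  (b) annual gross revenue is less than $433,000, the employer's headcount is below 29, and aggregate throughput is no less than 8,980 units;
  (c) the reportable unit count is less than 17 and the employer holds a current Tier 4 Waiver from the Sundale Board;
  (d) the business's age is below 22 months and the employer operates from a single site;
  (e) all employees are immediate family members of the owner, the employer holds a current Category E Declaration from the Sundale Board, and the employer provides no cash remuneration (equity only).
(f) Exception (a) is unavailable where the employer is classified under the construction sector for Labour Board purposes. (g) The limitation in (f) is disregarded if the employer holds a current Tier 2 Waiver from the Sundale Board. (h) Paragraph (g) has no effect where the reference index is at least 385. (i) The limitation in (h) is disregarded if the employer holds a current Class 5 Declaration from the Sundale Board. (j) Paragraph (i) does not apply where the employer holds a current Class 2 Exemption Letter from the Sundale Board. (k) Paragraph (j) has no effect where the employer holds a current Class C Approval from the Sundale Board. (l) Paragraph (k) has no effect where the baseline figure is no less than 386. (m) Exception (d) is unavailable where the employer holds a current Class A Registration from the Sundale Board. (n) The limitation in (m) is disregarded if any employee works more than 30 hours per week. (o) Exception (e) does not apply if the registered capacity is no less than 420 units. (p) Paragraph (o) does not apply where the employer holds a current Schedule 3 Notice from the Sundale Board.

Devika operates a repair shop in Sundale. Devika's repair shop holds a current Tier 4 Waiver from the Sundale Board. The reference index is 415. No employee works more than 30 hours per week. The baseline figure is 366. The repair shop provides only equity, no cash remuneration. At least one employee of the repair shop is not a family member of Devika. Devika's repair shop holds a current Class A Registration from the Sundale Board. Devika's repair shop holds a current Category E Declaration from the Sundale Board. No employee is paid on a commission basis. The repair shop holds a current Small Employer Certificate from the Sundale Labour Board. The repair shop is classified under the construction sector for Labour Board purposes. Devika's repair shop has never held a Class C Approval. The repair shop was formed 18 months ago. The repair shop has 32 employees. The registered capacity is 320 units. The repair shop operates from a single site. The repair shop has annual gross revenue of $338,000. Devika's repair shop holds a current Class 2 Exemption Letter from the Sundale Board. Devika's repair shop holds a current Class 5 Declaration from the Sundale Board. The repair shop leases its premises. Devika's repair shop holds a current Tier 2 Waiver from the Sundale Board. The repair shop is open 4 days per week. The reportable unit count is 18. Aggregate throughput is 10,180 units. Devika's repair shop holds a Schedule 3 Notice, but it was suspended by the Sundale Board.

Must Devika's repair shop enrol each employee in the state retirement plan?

Yes — Devika's repair shop must enrol each employee in the state retirement plan.

Exception (a): no employee is paid on commission; a current Small Employer Certificate is held — every condition holds. But: (f) operates against (a): the repair shop is classified under the construction sector. (g) operates (a current Tier 2 Waiver is held), but is overridden by (h): (h) operates against (g): the reference index is 415, meeting the 385 threshold. (i) would limit (h) — a current Class 5 Declaration is held — but (j) sets (i) aside: (j) operates against (i): a current Class 2 Exemption Letter is held. (k) is not engaged (there is no Class C Approval in force), so (j) stands. So (a) is unavailable.
Exception (b) requires that the employer's headcount is below 29; but the employer's headcount is 32, not below 29, so (b) is unavailable.
Exception (c) fails — the reportable unit count is 18, not less than 17.
Exception (d)'s conditions are all satisfied: the business's age is 18 months, below the 22 months limit; the employer operates from a single site. Turning to paragraphs (m)–(n): (m) applies — a current Class A Registration is held. (n) does not operate here (no employee exceeds 30 hours/week), so (m) stands. (d) is therefore removed.
Exception (e) fails — at least one employee is not a family member.
No exception displaces § 59.6.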